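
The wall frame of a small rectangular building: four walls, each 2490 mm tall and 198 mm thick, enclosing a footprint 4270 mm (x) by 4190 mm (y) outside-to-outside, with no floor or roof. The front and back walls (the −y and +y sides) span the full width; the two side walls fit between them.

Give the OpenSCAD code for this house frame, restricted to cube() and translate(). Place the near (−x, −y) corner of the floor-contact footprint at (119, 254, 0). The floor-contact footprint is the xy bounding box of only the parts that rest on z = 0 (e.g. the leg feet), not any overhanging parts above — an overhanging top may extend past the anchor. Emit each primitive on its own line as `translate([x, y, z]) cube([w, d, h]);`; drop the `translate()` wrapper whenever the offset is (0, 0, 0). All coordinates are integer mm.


translate([119, 254, 0]) cube([4270, 198, 2490]);
translate([119, 4246, 0]) cube([4270, 198, 2490]);
translate([119, 452, 0]) cube([198, 3794, 2490]);
translate([4191, 452, 0]) cube([198, 3794, 2490]);


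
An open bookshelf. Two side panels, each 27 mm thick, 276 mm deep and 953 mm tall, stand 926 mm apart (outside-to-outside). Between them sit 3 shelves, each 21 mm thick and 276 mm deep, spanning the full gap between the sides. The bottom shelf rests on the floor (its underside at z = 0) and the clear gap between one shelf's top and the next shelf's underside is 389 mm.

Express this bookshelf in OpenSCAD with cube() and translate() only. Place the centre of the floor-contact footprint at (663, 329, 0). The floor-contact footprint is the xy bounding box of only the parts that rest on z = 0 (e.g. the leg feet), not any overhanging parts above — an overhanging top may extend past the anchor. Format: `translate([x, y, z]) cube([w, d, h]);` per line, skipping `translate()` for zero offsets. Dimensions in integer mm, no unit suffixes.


translate([200, 191, 0]) cube([27, 276, 953]);
translate([1099, 191, 0]) cube([27, 276, 953]);
translate([227, 191, 0]) cube([872, 276, 21]);
translate([227, 191, 410]) cube([872, 276, 21]);
translate([227, 191, 820]) cube([872, 276, 21]);


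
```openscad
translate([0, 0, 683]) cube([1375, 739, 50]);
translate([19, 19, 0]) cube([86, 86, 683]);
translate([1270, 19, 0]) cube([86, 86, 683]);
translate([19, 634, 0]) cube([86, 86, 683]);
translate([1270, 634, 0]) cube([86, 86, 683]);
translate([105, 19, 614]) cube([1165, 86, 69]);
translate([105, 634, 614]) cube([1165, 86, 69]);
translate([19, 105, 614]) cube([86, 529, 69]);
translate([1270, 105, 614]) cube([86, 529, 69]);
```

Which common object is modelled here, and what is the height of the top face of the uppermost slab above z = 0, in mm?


A table. The table height is 733 mm.

A 1375×739×50 slab sits at z = 683 on four 86 mm square posts — a table. The top surface is at 683 + 50 = 733 mm.


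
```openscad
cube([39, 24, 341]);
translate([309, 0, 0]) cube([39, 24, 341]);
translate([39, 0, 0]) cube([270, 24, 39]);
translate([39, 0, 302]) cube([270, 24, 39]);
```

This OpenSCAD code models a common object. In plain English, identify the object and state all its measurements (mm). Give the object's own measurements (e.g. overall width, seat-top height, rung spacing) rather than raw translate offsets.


A rectangular picture frame lying in the x–z plane (depth along y). The opening is 270 mm wide (x) by 263 mm tall (z), surrounded by a border 39 mm wide on all four sides. The frame is 24 mm deep and is made of two full-height vertical stiles with two horizontal rails fitted between them.


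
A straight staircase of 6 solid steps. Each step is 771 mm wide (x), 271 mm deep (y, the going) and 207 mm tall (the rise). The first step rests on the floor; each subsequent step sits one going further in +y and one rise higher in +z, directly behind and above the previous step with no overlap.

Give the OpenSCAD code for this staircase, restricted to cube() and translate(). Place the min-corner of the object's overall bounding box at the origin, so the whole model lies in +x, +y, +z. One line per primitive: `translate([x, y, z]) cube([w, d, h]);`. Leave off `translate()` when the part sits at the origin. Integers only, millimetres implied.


cube([771, 271, 207]);
translate([0, 271, 207]) cube([771, 271, 207]);
translate([0, 542, 414]) cube([771, 271, 207]);
translate([0, 813, 621]) cube([771, 271, 207]);
translate([0, 1084, 828]) cube([771, 271, 207]);
translate([0, 1355, 1035]) cube([771, 271, 207]);


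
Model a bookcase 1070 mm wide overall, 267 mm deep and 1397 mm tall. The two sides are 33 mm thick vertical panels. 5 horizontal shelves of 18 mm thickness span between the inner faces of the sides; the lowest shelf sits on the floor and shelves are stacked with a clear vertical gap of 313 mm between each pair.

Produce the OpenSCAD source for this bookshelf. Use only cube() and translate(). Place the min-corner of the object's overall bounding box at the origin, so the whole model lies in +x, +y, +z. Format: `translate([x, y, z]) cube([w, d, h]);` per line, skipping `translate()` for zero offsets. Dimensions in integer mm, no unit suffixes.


cube([33, 267, 1397]);
translate([1037, 0, 0]) cube([33, 267, 1397]);
translate([33, 0, 0]) cube([1004, 267, 18]);
translate([33, 0, 331]) cube([1004, 267, 18]);
translate([33, 0, 662]) cube([1004, 267, 18]);
translate([33, 0, 993]) cube([1004, 267, 18]);
translate([33, 0, 1324]) cube([1004, 267, 18]);


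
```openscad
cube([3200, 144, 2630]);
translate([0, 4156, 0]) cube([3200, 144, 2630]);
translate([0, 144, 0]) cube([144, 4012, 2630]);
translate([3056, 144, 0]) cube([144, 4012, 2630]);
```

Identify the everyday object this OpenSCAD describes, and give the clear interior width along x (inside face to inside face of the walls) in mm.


A house (or room) frame. The interior width is 2912 mm.

Four 2630 mm walls enclosing a rectangle with no floor or roof — a room or house frame. Outside width is 3200 mm and wall thickness is 144 mm, so the interior width is 3200 − 2 × 144 = 2912 mm.


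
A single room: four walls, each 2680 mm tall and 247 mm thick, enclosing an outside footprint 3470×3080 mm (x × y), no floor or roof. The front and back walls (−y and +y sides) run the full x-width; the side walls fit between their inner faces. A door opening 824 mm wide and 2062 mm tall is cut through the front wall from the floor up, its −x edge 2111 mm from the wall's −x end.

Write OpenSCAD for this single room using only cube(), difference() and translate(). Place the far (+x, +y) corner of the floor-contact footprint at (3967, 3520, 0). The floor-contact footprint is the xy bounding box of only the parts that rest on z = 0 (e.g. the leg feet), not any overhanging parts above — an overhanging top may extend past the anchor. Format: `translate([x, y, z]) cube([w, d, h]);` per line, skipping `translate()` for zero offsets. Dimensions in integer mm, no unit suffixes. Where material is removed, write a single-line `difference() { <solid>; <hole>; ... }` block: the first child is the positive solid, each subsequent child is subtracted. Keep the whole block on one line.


difference() { translate([497, 440, 0]) cube([3470, 247, 2680]); translate([2608, 440, 0]) cube([824, 247, 2062]); }
translate([497, 3273, 0]) cube([3470, 247, 2680]);
translate([497, 687, 0]) cube([247, 2586, 2680]);
translate([3720, 687, 0]) cube([247, 2586, 2680]);


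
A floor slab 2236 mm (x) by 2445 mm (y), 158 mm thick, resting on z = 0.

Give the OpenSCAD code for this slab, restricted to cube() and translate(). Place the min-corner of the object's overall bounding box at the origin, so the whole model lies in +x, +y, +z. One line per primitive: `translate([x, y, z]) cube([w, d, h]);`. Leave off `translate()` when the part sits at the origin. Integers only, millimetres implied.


cube([2236, 2445, 158]);


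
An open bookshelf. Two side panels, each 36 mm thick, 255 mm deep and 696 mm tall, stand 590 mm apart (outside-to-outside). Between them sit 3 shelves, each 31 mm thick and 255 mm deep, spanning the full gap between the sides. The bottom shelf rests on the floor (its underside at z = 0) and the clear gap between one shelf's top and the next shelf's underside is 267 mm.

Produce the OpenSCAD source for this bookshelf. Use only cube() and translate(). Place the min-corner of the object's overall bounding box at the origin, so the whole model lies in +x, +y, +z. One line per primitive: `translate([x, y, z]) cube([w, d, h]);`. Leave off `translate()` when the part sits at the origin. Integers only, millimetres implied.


cube([36, 255, 696]);
translate([554, 0, 0]) cube([36, 255, 696]);
translate([36, 0, 0]) cube([518, 255, 31]);
translate([36, 0, 298]) cube([518, 255, 31]);
translate([36, 0, 596]) cube([518, 255, 31]);


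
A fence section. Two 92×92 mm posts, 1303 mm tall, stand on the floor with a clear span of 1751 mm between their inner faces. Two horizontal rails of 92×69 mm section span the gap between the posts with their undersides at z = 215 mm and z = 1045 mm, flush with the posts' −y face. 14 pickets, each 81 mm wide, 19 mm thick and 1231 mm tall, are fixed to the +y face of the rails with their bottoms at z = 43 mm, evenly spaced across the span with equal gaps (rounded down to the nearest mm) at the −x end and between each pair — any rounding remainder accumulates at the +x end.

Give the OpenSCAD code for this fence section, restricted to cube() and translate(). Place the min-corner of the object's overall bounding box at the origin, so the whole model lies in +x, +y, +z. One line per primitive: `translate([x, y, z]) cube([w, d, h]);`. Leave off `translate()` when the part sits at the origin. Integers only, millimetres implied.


cube([92, 92, 1303]);
translate([1843, 0, 0]) cube([92, 92, 1303]);
translate([92, 0, 215]) cube([1751, 92, 69]);
translate([92, 0, 1045]) cube([1751, 92, 69]);
translate([133, 92, 43]) cube([81, 19, 1231]);
translate([255, 92, 43]) cube([81, 19, 1231]);
translate([377, 92, 43]) cube([81, 19, 1231]);
translate([499, 92, 43]) cube([81, 19, 1231]);
translate([621, 92, 43]) cube([81, 19, 1231]);
translate([743, 92, 43]) cube([81, 19, 1231]);
translate([865, 92, 43]) cube([81, 19, 1231]);
translate([987, 92, 43]) cube([81, 19, 1231]);
translate([1109, 92, 43]) cube([81, 19, 1231]);
translate([1231, 92, 43]) cube([81, 19, 1231]);
translate([1353, 92, 43]) cube([81, 19, 1231]);
translate([1475, 92, 43]) cube([81, 19, 1231]);
translate([1597, 92, 43]) cube([81, 19, 1231]);
translate([1719, 92, 43]) cube([81, 19, 1231]);


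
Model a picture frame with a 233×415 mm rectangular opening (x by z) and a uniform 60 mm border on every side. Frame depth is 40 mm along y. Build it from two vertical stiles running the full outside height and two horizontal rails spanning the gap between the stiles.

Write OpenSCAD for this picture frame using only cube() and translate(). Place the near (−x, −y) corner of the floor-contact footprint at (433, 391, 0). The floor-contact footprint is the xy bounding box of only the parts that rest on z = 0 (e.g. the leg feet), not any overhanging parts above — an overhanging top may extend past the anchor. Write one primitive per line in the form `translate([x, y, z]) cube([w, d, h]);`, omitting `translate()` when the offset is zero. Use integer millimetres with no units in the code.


translate([433, 391, 0]) cube([60, 40, 535]);
translate([726, 391, 0]) cube([60, 40, 535]);
translate([493, 391, 0]) cube([233, 40, 60]);
translate([493, 391, 475]) cube([233, 40, 60]);


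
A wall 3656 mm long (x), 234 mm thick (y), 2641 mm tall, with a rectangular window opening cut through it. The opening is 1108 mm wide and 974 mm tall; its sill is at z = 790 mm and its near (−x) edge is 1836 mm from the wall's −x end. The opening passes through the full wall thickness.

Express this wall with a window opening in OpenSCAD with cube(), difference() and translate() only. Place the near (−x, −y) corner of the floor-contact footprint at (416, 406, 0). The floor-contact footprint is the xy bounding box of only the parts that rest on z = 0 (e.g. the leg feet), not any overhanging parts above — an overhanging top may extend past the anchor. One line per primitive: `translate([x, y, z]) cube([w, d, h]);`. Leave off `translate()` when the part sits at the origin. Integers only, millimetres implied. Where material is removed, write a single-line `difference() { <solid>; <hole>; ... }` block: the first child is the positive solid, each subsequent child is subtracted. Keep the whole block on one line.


difference() { translate([416, 406, 0]) cube([3656, 234, 2641]); translate([2252, 406, 790]) cube([1108, 234, 974]); }


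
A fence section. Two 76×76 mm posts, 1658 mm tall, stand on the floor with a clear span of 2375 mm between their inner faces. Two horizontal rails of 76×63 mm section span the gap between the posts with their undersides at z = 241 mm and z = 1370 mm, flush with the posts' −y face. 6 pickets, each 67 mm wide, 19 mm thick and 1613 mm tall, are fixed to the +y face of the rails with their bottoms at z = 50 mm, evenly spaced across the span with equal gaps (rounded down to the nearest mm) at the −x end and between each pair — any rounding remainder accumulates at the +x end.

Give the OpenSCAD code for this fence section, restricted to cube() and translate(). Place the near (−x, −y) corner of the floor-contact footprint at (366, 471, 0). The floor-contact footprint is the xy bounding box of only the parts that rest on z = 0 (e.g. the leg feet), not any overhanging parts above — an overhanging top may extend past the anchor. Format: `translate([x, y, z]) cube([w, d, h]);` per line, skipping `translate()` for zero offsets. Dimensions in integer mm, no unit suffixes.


translate([366, 471, 0]) cube([76, 76, 1658]);
translate([2817, 471, 0]) cube([76, 76, 1658]);
translate([442, 471, 241]) cube([2375, 76, 63]);
translate([442, 471, 1370]) cube([2375, 76, 63]);
translate([723, 547, 50]) cube([67, 19, 1613]);
translate([1071, 547, 50]) cube([67, 19, 1613]);
translate([1419, 547, 50]) cube([67, 19, 1613]);
translate([1767, 547, 50]) cube([67, 19, 1613]);
translate([2115, 547, 50]) cube([67, 19, 1613]);
translate([2463, 547, 50]) cube([67, 19, 1613]);


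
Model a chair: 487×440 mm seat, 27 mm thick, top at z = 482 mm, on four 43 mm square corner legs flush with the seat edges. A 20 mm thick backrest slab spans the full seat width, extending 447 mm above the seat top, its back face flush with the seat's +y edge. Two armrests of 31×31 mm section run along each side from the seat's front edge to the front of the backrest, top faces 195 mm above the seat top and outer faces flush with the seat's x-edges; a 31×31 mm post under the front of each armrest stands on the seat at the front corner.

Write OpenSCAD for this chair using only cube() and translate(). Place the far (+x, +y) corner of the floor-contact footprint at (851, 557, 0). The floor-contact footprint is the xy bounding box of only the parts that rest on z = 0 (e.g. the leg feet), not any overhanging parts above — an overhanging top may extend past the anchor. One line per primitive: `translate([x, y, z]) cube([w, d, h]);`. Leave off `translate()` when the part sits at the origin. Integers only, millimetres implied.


// leg_h = 482 - 27 = 455
// arm post h = 195 - 31 = 164
translate([364, 117, 455]) cube([487, 440, 27]);
translate([364, 117, 0]) cube([43, 43, 455]);
translate([808, 117, 0]) cube([43, 43, 455]);
translate([364, 514, 0]) cube([43, 43, 455]);
translate([808, 514, 0]) cube([43, 43, 455]);
translate([364, 537, 482]) cube([487, 20, 447]);
translate([364, 117, 646]) cube([31, 420, 31]);
translate([820, 117, 646]) cube([31, 420, 31]);
translate([364, 117, 482]) cube([31, 31, 164]);
translate([820, 117, 482]) cube([31, 31, 164]);


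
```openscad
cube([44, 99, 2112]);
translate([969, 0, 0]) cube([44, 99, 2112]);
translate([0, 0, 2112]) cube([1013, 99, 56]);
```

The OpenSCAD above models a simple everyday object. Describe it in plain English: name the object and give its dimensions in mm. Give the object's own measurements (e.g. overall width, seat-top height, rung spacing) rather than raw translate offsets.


A door frame. The clear opening is 925 mm wide and 2112 mm high. Two 44 mm wide jambs, 99 mm deep, stand either side of the opening from the floor to the top of the opening. A 56 mm thick head sits across the top of both jambs, spanning the full outside width of the frame.


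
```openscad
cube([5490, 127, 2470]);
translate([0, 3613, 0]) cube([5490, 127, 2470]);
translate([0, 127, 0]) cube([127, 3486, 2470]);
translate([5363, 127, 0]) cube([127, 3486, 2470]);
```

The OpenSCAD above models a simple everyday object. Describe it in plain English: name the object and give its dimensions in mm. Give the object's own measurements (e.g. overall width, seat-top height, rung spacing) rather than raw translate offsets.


The wall frame of a small rectangular building: four walls, each 2470 mm tall and 127 mm thick, enclosing a footprint 5490 mm (x) by 3740 mm (y) outside-to-outside, with no floor or roof. The front and back walls (the −y and +y sides) span the full width; the two side walls fit between them.


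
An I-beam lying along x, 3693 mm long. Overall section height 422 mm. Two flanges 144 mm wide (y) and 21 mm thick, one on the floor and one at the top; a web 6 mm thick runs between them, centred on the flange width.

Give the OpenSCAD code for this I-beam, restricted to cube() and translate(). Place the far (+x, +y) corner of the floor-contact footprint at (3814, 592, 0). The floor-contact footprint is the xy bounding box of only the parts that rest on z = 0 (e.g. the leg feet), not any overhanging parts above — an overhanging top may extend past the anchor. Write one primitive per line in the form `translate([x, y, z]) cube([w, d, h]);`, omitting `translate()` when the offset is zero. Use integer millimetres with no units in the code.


translate([121, 448, 0]) cube([3693, 144, 21]);
translate([121, 517, 21]) cube([3693, 6, 380]);
translate([121, 448, 401]) cube([3693, 144, 21]);


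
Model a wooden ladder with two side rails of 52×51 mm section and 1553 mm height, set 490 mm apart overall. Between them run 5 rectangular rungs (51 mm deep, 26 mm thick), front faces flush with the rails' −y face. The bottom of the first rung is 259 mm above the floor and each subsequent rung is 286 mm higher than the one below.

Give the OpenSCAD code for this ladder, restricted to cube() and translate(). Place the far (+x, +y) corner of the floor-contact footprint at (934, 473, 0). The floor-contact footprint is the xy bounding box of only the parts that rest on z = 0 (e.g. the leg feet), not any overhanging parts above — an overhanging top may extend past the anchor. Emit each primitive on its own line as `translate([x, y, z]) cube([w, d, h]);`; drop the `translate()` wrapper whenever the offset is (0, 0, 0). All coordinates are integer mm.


translate([444, 422, 0]) cube([52, 51, 1553]);
translate([882, 422, 0]) cube([52, 51, 1553]);
translate([496, 422, 259]) cube([386, 51, 26]);
translate([496, 422, 545]) cube([386, 51, 26]);
translate([496, 422, 831]) cube([386, 51, 26]);
translate([496, 422, 1117]) cube([386, 51, 26]);
translate([496, 422, 1403]) cube([386, 51, 26]);


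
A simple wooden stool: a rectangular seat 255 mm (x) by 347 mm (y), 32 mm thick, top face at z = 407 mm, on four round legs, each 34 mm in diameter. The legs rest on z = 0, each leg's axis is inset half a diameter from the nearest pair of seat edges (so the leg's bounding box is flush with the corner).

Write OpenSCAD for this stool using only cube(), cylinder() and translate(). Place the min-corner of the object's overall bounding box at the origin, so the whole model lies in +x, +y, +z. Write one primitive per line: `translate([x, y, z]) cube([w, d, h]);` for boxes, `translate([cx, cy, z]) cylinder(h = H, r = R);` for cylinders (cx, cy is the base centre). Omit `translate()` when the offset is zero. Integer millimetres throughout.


// leg_h = 407 - 32 = 375
translate([0, 0, 375]) cube([255, 347, 32]);
translate([17, 17, 0]) cylinder(h = 375, r = 17);
translate([238, 17, 0]) cylinder(h = 375, r = 17);
translate([17, 330, 0]) cylinder(h = 375, r = 17);
translate([238, 330, 0]) cylinder(h = 375, r = 17);


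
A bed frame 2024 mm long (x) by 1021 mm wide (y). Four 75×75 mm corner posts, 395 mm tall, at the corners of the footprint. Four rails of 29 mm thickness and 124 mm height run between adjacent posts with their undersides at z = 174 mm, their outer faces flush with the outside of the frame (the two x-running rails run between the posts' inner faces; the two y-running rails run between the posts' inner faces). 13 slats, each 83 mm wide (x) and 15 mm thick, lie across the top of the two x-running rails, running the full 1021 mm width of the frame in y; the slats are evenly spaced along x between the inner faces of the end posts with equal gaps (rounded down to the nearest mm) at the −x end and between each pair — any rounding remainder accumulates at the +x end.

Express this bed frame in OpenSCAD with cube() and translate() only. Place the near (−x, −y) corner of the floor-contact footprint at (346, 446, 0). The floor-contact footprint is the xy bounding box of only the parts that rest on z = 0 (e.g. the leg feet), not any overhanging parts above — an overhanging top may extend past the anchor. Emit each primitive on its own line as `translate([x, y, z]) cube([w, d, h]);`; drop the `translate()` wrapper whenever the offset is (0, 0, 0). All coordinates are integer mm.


// slat z = rail_z + rail_h = 174 + 124 = 298
// slat gap = ⌊(1874 − 13·83) / 14⌋ = 56
translate([346, 446, 0]) cube([75, 75, 395]);
translate([346, 1392, 0]) cube([75, 75, 395]);
translate([2295, 446, 0]) cube([75, 75, 395]);
translate([2295, 1392, 0]) cube([75, 75, 395]);
translate([421, 446, 174]) cube([1874, 29, 124]);
translate([421, 1438, 174]) cube([1874, 29, 124]);
translate([346, 521, 174]) cube([29, 871, 124]);
translate([2341, 521, 174]) cube([29, 871, 124]);
translate([477, 446, 298]) cube([83, 1021, 15]);
translate([616, 446, 298]) cube([83, 1021, 15]);
translate([755, 446, 298]) cube([83, 1021, 15]);
translate([894, 446, 298]) cube([83, 1021, 15]);
translate([1033, 446, 298]) cube([83, 1021, 15]);
translate([1172, 446, 298]) cube([83, 1021, 15]);
translate([1311, 446, 298]) cube([83, 1021, 15]);
translate([1450, 446, 298]) cube([83, 1021, 15]);
translate([1589, 446, 298]) cube([83, 1021, 15]);
translate([1728, 446, 298]) cube([83, 1021, 15]);
translate([1867, 446, 298]) cube([83, 1021, 15]);
translate([2006, 446, 298]) cube([83, 1021, 15]);
translate([2145, 446, 298]) cube([83, 1021, 15]);


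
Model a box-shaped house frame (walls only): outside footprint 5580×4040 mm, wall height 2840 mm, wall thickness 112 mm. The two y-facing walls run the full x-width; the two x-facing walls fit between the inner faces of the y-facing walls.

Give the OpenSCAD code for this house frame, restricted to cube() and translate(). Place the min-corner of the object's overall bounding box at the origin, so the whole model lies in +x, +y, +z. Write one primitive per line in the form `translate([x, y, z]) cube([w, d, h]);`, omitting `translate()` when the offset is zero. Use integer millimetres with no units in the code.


cube([5580, 112, 2840]);
translate([0, 3928, 0]) cube([5580, 112, 2840]);
translate([0, 112, 0]) cube([112, 3816, 2840]);
translate([5468, 112, 0]) cube([112, 3816, 2840]);


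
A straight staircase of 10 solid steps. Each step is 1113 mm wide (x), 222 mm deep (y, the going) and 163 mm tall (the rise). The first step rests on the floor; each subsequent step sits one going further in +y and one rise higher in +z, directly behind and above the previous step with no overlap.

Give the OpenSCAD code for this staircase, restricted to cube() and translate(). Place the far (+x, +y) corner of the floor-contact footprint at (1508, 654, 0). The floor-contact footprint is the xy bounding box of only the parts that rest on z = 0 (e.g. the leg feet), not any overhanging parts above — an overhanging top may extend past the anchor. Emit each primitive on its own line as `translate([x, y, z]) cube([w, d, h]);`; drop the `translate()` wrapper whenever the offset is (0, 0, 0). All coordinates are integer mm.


translate([395, 432, 0]) cube([1113, 222, 163]);
translate([395, 654, 163]) cube([1113, 222, 163]);
translate([395, 876, 326]) cube([1113, 222, 163]);
translate([395, 1098, 489]) cube([1113, 222, 163]);
translate([395, 1320, 652]) cube([1113, 222, 163]);
translate([395, 1542, 815]) cube([1113, 222, 163]);
translate([395, 1764, 978]) cube([1113, 222, 163]);
translate([395, 1986, 1141]) cube([1113, 222, 163]);
translate([395, 2208, 1304]) cube([1113, 222, 163]);
translate([395, 2430, 1467]) cube([1113, 222, 163]);


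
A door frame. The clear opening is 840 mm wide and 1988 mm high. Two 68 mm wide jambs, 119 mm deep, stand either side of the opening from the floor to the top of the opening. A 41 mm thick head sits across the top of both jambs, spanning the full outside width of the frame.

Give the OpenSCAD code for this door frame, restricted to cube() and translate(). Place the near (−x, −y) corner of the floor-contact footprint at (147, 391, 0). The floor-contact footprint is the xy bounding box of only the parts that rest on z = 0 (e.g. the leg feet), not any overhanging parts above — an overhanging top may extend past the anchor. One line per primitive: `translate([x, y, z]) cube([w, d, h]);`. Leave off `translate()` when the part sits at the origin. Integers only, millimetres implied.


translate([147, 391, 0]) cube([68, 119, 1988]);
translate([1055, 391, 0]) cube([68, 119, 1988]);
translate([147, 391, 1988]) cube([976, 119, 41]);


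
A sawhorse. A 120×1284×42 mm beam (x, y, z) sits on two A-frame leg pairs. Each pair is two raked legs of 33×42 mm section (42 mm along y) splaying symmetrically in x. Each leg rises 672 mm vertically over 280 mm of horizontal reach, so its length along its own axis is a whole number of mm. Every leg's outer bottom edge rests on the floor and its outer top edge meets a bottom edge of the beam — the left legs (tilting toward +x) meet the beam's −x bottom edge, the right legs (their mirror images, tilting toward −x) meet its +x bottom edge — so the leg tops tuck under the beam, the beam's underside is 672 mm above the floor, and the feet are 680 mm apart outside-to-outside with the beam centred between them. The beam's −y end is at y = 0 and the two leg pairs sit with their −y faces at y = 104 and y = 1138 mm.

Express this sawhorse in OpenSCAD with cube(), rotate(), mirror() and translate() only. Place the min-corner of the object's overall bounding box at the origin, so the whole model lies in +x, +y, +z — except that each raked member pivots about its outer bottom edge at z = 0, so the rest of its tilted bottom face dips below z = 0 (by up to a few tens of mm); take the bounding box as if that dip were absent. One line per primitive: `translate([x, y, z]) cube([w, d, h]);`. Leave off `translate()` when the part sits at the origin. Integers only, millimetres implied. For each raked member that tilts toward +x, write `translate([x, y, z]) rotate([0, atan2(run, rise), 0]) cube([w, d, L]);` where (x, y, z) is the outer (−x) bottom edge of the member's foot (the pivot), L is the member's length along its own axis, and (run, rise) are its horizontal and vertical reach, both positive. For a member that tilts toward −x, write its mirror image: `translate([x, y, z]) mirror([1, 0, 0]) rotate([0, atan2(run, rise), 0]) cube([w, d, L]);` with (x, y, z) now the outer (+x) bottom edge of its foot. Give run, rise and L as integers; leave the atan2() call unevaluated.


translate([280, 0, 672]) cube([120, 1284, 42]);
translate([0, 104, 0]) rotate([0, atan2(280, 672), 0]) cube([33, 42, 728]);
translate([680, 104, 0]) mirror([1, 0, 0]) rotate([0, atan2(280, 672), 0]) cube([33, 42, 728]);
translate([0, 1138, 0]) rotate([0, atan2(280, 672), 0]) cube([33, 42, 728]);
translate([680, 1138, 0]) mirror([1, 0, 0]) rotate([0, atan2(280, 672), 0]) cube([33, 42, 728]);


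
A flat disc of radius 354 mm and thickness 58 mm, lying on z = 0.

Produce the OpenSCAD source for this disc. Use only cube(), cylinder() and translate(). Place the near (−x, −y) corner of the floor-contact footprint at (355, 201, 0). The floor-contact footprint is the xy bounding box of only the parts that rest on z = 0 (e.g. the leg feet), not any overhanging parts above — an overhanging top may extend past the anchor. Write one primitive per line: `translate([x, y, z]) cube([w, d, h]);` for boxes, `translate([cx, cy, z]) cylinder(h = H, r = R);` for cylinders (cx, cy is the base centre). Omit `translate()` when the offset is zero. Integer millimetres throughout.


translate([709, 555, 0]) cylinder(h = 58, r = 354);


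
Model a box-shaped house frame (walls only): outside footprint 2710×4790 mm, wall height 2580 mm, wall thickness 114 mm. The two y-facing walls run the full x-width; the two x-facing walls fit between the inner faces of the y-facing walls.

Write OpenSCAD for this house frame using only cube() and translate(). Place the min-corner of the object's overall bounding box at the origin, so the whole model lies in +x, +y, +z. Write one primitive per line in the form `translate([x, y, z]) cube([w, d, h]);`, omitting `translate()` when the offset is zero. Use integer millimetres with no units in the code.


cube([2710, 114, 2580]);
translate([0, 4676, 0]) cube([2710, 114, 2580]);
translate([0, 114, 0]) cube([114, 4562, 2580]);
translate([2596, 114, 0]) cube([114, 4562, 2580]);


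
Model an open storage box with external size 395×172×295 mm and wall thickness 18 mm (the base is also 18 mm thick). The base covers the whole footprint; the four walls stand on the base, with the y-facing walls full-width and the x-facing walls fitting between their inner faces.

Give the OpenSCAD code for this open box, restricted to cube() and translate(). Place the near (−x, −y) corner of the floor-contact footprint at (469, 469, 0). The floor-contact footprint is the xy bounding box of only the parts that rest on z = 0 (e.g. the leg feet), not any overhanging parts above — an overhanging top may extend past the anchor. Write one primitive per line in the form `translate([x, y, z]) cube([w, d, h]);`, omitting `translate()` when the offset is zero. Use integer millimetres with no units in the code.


translate([469, 469, 0]) cube([395, 172, 18]);
translate([469, 469, 18]) cube([395, 18, 277]);
translate([469, 623, 18]) cube([395, 18, 277]);
translate([469, 487, 18]) cube([18, 136, 277]);
translate([846, 487, 18]) cube([18, 136, 277]);


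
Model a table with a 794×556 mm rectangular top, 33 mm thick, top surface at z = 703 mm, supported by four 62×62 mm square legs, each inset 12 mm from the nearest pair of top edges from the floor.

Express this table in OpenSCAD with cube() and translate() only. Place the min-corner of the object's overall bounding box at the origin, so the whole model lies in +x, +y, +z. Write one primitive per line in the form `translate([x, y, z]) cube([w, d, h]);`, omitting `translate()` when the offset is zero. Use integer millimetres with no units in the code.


// leg_h = 703 - 33 = 670
translate([0, 0, 670]) cube([794, 556, 33]);
translate([12, 12, 0]) cube([62, 62, 670]);
translate([720, 12, 0]) cube([62, 62, 670]);
translate([12, 482, 0]) cube([62, 62, 670]);
translate([720, 482, 0]) cube([62, 62, 670]);


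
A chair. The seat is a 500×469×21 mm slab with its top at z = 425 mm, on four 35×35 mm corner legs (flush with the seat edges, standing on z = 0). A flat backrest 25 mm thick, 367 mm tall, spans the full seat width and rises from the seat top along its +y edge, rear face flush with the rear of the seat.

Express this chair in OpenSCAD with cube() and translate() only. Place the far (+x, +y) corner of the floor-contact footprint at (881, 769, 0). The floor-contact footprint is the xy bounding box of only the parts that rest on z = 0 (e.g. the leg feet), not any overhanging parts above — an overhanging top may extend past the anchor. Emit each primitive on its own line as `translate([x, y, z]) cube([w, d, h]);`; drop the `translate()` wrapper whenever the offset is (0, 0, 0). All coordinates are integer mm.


translate([381, 300, 404]) cube([500, 469, 21]);
translate([381, 300, 0]) cube([35, 35, 404]);
translate([846, 300, 0]) cube([35, 35, 404]);
translate([381, 734, 0]) cube([35, 35, 404]);
translate([846, 734, 0]) cube([35, 35, 404]);
translate([381, 744, 425]) cube([500, 25, 367]);


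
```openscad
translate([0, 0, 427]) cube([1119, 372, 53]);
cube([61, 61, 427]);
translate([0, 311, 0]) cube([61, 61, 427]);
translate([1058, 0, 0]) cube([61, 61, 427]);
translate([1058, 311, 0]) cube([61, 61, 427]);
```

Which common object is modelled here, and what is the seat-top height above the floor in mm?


A bench. The seat-top height is 480 mm.

A long slab on four corner posts — a bench. The slab sits at z = 427 with thickness 53, so the top is 427 + 53 = 480 mm.


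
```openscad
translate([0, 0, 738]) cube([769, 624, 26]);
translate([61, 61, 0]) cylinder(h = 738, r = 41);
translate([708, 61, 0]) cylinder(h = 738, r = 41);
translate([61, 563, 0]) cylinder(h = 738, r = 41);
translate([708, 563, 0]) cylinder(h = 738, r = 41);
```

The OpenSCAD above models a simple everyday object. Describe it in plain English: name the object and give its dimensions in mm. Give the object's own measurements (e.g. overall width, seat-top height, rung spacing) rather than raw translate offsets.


A table: top 769 mm (x) × 624 mm (y), 26 mm thick, upper face at z = 764 mm, on four round legs of 82 mm diameter, each leg's bounding box inset 20 mm from the nearest pair of top edges from z = 0 to the bottom of the top.


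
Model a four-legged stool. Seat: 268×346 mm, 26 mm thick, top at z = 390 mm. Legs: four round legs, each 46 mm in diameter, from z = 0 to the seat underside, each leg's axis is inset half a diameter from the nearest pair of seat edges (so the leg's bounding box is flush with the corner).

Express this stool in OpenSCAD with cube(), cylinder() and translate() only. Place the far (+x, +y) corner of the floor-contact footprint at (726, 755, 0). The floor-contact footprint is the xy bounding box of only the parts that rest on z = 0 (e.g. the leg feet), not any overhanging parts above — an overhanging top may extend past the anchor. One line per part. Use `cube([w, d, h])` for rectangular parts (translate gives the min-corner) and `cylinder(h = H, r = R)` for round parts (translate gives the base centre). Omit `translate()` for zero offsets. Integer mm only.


translate([458, 409, 364]) cube([268, 346, 26]);
translate([481, 432, 0]) cylinder(h = 364, r = 23);
translate([703, 432, 0]) cylinder(h = 364, r = 23);
translate([481, 732, 0]) cylinder(h = 364, r = 23);
translate([703, 732, 0]) cylinder(h = 364, r = 23);


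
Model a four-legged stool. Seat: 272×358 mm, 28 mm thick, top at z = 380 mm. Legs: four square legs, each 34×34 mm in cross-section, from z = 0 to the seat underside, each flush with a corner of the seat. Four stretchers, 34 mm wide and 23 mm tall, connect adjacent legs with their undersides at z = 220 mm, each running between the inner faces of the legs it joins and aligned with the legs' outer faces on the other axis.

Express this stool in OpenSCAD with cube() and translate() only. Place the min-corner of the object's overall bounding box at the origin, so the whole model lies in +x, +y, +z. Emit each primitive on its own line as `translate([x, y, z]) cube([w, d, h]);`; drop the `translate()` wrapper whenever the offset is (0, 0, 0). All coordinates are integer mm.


translate([0, 0, 352]) cube([272, 358, 28]);
cube([34, 34, 352]);
translate([238, 0, 0]) cube([34, 34, 352]);
translate([0, 324, 0]) cube([34, 34, 352]);
translate([238, 324, 0]) cube([34, 34, 352]);
translate([34, 0, 220]) cube([204, 34, 23]);
translate([34, 324, 220]) cube([204, 34, 23]);
translate([0, 34, 220]) cube([34, 290, 23]);
translate([238, 34, 220]) cube([34, 290, 23]);


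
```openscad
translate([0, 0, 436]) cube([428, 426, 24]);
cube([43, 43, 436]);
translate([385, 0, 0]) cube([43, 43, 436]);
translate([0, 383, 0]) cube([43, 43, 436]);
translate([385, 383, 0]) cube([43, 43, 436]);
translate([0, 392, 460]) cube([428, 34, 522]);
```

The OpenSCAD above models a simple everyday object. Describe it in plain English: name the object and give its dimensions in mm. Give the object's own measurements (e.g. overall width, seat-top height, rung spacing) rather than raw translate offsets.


A chair. The seat is a 428×426×24 mm slab with its top at z = 460 mm, on four 43×43 mm corner legs (flush with the seat edges, standing on z = 0). A flat backrest 34 mm thick, 522 mm tall, spans the full seat width and rises from the seat top along its +y edge, rear face flush with the rear of the seat.


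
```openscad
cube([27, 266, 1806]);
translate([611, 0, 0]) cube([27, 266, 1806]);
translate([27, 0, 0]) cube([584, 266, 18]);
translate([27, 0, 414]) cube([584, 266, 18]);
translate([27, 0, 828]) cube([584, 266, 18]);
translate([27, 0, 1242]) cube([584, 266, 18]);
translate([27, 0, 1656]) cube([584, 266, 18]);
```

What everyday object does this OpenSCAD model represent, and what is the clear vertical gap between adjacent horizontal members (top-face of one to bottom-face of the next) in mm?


A bookshelf. The clear shelf gap is 396 mm.

Two tall side panels with 5 horizontal boards between them — a bookshelf. The first two shelf undersides are at z = 0 and z = 414; with shelf thickness 18, the clear gap is 414 − 0 − 18 = 396 mm.


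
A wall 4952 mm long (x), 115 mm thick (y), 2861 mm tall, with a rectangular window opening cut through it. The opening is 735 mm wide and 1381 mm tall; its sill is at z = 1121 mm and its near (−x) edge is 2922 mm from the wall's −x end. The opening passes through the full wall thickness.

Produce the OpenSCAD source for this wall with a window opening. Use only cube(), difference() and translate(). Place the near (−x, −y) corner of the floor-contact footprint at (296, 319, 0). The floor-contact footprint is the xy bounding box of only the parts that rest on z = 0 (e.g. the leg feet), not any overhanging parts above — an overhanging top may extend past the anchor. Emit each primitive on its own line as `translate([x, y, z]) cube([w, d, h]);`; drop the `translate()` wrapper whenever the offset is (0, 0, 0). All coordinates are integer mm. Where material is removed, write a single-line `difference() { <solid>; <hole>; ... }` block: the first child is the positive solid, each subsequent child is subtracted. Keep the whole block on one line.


difference() { translate([296, 319, 0]) cube([4952, 115, 2861]); translate([3218, 319, 1121]) cube([735, 115, 1381]); }


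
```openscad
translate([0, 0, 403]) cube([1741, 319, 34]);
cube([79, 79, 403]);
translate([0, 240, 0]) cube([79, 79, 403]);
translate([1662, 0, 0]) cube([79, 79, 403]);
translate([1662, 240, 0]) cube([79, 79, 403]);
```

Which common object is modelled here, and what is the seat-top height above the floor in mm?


A bench. The seat-top height is 437 mm.

A long slab on four corner posts — a bench. The slab sits at z = 403 with thickness 34, so the top is 403 + 34 = 437 mm.


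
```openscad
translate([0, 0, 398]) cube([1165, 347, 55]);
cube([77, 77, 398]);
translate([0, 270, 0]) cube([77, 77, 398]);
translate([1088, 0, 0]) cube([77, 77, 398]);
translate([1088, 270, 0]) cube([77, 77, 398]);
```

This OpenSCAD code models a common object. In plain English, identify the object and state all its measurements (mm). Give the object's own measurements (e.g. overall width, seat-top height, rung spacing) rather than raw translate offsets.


A bench: a 1165×347 mm seat slab, 55 mm thick, top at z = 453 mm, on four 77×77 mm square legs flush with the seat corners and standing on z = 0.


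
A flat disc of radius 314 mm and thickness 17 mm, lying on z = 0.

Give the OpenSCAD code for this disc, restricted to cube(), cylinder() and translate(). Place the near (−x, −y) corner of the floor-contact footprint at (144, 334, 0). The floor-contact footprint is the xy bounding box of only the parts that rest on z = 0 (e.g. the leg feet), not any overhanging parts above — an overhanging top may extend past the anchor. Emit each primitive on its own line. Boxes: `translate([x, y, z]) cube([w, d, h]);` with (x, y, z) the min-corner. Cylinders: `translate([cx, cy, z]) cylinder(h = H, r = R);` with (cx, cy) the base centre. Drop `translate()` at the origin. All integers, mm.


translate([458, 648, 0]) cylinder(h = 17, r = 314);
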